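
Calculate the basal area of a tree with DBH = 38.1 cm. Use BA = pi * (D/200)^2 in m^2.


D/200 = 38.1/200 = 0.1905 m
(D/200)^2 = 0.1905^2 = 0.03629025
BA = 3.141593 * 0.03629025 = 0.114009 ≈ 0.1140 m^2

0.1140 m^2


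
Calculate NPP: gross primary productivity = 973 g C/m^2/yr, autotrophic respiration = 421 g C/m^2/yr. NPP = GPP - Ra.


NPP = GPP - Ra = 973 - 421 = 552 g C/m^2/yr

552 g C/m^2/yr


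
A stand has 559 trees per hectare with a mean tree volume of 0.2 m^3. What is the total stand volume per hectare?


V_stand = 559 * 0.2 = 111.8 m^3/ha

111.8 m^3/ha


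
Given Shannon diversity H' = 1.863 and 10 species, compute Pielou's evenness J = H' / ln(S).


ln(10) = 2.30259
J = H' / ln(S) = 1.863 / 2.30259 = 0.809089 ≈ 0.8091

0.8091


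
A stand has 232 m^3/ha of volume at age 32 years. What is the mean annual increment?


MAI = 232 / 32 = 7.25 m^3/ha/yr

7.25 m^3/ha/yr


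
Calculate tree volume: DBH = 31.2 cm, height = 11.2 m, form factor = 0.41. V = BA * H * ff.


(D/200)^2 = (31.2/200)^2 = 0.156^2 = 0.024336
BA = 3.141593 * 0.024336 = 0.0764538 m^2
V = 0.0764538 * 11.2 * 0.41 = 0.351076 ≈ 0.351 m^3

0.351 m^3


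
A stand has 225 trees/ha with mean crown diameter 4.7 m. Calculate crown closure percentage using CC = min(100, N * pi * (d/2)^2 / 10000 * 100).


(d/2)^2 = (4.7/2)^2 = 2.35^2 = 5.5225
Crown area = 3.141593 * 5.5225 = 17.3494 m^2
N * area / 10000 * 100 = 225 * 17.3494 / 10000 * 100 = 39.0362
CC = min(100, 39.0362) = 39.0362 ≈ 39.0%

39.0%


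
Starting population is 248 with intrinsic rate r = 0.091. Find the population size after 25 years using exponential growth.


r*t = 0.091 * 25 = 2.275
exp(2.275) = 9.72792
N = 248 * 9.72792 = 2412.52 ≈ 2413

2413


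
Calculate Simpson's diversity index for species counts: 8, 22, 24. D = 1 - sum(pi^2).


Total N = 8 + 22 + 24 = 54
Per-species terms:
  p = 8/54 = 0.148148; p^2 = 0.148148^2 = 0.021948
  p = 22/54 = 0.407407; p^2 = 0.407407^2 = 0.165980
  p = 24/54 = 0.444444; p^2 = 0.444444^2 = 0.197530
sum(p^2) = 0.021948 + 0.165980 + 0.197530 = 0.385458
D = 1 - 0.385458 = 0.614542 ≈ 0.6145

0.6145


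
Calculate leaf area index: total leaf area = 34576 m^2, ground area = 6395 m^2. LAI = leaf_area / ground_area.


LAI = 34576 / 6395 = 5.4067 ≈ 5.41

5.41


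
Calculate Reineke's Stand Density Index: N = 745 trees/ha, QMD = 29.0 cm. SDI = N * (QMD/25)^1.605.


QMD/25 = 29.0/25 = 1.16
(1.16)^1.605 = exp(1.605 * ln(1.16)) = exp(1.605 * 0.148420) = exp(0.238214) = 1.26898
SDI = 745 * 1.26898 = 945.390 ≈ 945

945


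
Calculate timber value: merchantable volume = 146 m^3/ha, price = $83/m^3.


Value = 146 * 83 = $12118/ha

$12118/ha


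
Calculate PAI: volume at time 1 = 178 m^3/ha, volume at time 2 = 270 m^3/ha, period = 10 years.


PAI = (V2 - V1) / period = (270 - 178) / 10 = 92 / 10 = 9.20 m^3/ha/yr

9.20 m^3/ha/yr


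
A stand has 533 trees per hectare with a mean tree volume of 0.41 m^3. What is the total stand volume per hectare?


V_stand = 533 * 0.41 = 218.53 ≈ 218.5 m^3/ha

218.5 m^3/ha


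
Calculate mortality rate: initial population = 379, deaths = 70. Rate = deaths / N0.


Mortality rate = 70 / 379 = 0.184697 ≈ 0.1847

0.1847


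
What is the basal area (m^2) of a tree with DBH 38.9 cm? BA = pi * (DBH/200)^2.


D/200 = 38.9/200 = 0.1945 m
(D/200)^2 = 0.1945^2 = 0.03783025
BA = 3.141593 * 0.03783025 = 0.118847 ≈ 0.1188 m^2

0.1188 m^2


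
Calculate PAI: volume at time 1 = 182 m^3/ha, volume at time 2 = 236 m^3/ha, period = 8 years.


PAI = (V2 - V1) / period = (236 - 182) / 8 = 54 / 8 = 6.75 m^3/ha/yr

6.75 m^3/ha/yr


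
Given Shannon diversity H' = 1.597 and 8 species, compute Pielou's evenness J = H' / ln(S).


ln(8) = 2.07944
J = H' / ln(S) = 1.597 / 2.07944 = 0.767995 ≈ 0.7680

0.7680


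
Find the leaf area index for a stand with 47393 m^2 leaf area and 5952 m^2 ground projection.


LAI = 47393 / 5952 = 7.9625 ≈ 7.96

7.96


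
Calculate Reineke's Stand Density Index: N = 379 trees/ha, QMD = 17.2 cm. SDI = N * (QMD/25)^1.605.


QMD/25 = 17.2/25 = 0.688
(0.688)^1.605 = exp(1.605 * ln(0.688)) = exp(1.605 * (-0.373966)) = exp(-0.600215) = 0.548694
SDI = 379 * 0.548694 = 207.955 ≈ 208

208


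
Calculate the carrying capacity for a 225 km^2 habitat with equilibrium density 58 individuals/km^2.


K = 58 * 225 = 13050 individuals

13050 individuals


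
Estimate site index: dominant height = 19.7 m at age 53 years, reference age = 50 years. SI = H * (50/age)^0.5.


50/53 = 0.943396
(0.943396)^0.5 = 0.971286
SI = 19.7 * 0.971286 = 19.1343 ≈ 19.1 m

19.1 m


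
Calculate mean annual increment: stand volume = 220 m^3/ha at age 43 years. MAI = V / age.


MAI = 220 / 43 = 5.1163 ≈ 5.12 m^3/ha/yr

5.12 m^3/ha/yr


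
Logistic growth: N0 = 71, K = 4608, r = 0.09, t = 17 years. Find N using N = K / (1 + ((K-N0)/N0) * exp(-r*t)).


(K - N0)/N0 = (4608 - 71)/71 = 4537/71 = 63.9014
r*t = 0.09 * 17 = 1.53; exp(-1.53) = 0.216536
63.9014 * 0.216536 = 13.8370
1 + 13.8370 = 14.8370
N = 4608 / 14.8370 = 310.575 ≈ 311

311


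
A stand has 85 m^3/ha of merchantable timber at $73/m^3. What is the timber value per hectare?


Value = 85 * 73 = $6205/ha

$6205/ha


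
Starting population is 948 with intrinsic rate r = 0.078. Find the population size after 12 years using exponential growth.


r*t = 0.078 * 12 = 0.936
exp(0.936) = 2.54976
N = 948 * 2.54976 = 2417.17 ≈ 2417

2417


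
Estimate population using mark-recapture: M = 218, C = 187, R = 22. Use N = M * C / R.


N = M * C / R = 218 * 187 / 22 = 40766 / 22 = 1853

1853 individuals


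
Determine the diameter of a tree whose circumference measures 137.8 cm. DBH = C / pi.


DBH = C / pi = 137.8 / 3.141593 = 43.8631 ≈ 43.86 cm

43.86 cm


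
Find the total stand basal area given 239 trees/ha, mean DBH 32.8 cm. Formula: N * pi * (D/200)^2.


(D/200)^2 = (32.8/200)^2 = 0.164^2 = 0.026896
Individual BA = 3.141593 * 0.026896 = 0.0844963 m^2
Stand BA = 239 * 0.0844963 = 20.1946 ≈ 20.19 m^2/ha

20.19 m^2/ha


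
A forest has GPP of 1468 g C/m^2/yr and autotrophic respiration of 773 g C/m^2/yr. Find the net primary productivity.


NPP = GPP - Ra = 1468 - 773 = 695 g C/m^2/yr

695 g C/m^2/yr


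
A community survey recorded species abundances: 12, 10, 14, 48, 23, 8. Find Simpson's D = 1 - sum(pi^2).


Total N = 12 + 10 + 14 + 48 + 23 + 8 = 115
Per-species terms:
  p = 12/115 = 0.104348; p^2 = 0.104348^2 = 0.010889
  p = 10/115 = 0.086957; p^2 = 0.086957^2 = 0.007562
  p = 14/115 = 0.121739; p^2 = 0.121739^2 = 0.014820
  p = 48/115 = 0.417391; p^2 = 0.417391^2 = 0.174215
  p = 23/115 = 0.200000; p^2 = 0.200000^2 = 0.040000
  p = 8/115 = 0.069565; p^2 = 0.069565^2 = 0.004839
sum(p^2) = 0.010889 + 0.007562 + 0.014820 + 0.174215 + 0.040000 + 0.004839 = 0.252325
D = 1 - 0.252325 = 0.747675 ≈ 0.7477

0.7477


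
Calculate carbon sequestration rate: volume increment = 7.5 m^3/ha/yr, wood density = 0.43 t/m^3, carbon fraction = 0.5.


C = 7.5 * 0.43 * 0.5 = 1.6125 ≈ 1.61 t C/ha/yr

1.61 t C/ha/yr


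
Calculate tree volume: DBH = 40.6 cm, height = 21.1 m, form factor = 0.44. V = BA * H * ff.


(D/200)^2 = (40.6/200)^2 = 0.203^2 = 0.041209
BA = 3.141593 * 0.041209 = 0.129462 m^2
V = 0.129462 * 21.1 * 0.44 = 1.20193 ≈ 1.202 m^3

1.202 m^3


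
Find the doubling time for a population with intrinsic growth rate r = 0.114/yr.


td = ln(2) / 0.114 = 0.693147 / 0.114 = 6.08024 ≈ 6.1 years

6.1 years


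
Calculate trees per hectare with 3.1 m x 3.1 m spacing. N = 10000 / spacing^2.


N = 10000 / 3.1^2 = 10000 / 9.61 = 1040.58 ≈ 1041 trees/ha

1041 trees/ha


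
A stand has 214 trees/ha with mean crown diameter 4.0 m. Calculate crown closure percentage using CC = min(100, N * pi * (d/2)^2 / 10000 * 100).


(d/2)^2 = (4.0/2)^2 = 2^2 = 4
Crown area = 3.141593 * 4 = 12.5664 m^2
N * area / 10000 * 100 = 214 * 12.5664 / 10000 * 100 = 26.8921
CC = min(100, 26.8921) = 26.8921 ≈ 26.9%

26.9%


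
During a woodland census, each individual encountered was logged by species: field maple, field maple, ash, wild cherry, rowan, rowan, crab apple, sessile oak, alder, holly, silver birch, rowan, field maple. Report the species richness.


Total individuals logged = 13
Distinct species (count of individuals): field maple (3), ash (1), wild cherry (1), rowan (3), crab apple (1), sessile oak (1), alder (1), holly (1), silver birch (1)
Species richness = number of distinct species = 9

9


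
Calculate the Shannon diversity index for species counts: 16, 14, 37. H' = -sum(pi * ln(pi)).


Total N = 16 + 14 + 37 = 67
Per-species terms:
  p = 16/67 = 0.238806; ln(p) = -1.432104; p*ln(p) = 0.238806 * (-1.432104) = -0.341995
  p = 14/67 = 0.208955; ln(p) = -1.565636; p*ln(p) = 0.208955 * (-1.565636) = -0.327147
  p = 37/67 = 0.552239; ln(p) = -0.593774; p*ln(p) = 0.552239 * (-0.593774) = -0.327905
sum(p*ln(p)) = (-0.341995) + (-0.327147) + (-0.327905) = -0.997047
H' = -(-0.997047) = 0.997047 ≈ 0.9970

0.9970


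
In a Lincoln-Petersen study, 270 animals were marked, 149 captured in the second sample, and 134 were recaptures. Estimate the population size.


N = M * C / R = 270 * 149 / 134 = 40230 / 134 = 300.22 ≈ 300

300 individuals


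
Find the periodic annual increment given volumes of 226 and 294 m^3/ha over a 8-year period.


PAI = (V2 - V1) / period = (294 - 226) / 8 = 68 / 8 = 8.50 m^3/ha/yr

8.50 m^3/ha/yr


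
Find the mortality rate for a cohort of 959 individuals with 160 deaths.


Mortality rate = 160 / 959 = 0.166840 ≈ 0.1668

0.1668


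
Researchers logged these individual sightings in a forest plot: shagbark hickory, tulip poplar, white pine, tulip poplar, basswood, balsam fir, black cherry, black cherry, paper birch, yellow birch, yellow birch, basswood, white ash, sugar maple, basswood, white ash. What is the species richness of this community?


Total individuals logged = 16
Distinct species (count of individuals): shagbark hickory (1), tulip poplar (2), white pine (1), basswood (3), balsam fir (1), black cherry (2), paper birch (1), yellow birch (2), white ash (2), sugar maple (1)
Species richness = number of distinct species = 10

10


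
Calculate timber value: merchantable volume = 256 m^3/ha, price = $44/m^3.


Value = 256 * 44 = $11264/ha

$11264/ha


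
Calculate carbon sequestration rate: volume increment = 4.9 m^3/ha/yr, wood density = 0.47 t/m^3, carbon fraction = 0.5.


C = 4.9 * 0.47 * 0.5 = 1.1515 ≈ 1.15 t C/ha/yr

1.15 t C/ha/yr


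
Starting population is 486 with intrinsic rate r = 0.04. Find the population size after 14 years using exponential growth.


r*t = 0.04 * 14 = 0.56
exp(0.56) = 1.75067
N = 486 * 1.75067 = 850.826 ≈ 851

851


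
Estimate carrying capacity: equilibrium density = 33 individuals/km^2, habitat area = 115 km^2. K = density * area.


K = 33 * 115 = 3795 individuals

3795 individuals


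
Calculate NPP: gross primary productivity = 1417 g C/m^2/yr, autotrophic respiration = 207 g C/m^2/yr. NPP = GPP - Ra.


NPP = GPP - Ra = 1417 - 207 = 1210 g C/m^2/yr

1210 g C/m^2/yr


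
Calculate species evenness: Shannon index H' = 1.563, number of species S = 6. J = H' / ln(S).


ln(6) = 1.79176
J = H' / ln(S) = 1.563 / 1.79176 = 0.872327 ≈ 0.8723

0.8723


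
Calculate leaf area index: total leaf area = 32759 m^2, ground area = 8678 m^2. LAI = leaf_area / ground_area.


LAI = 32759 / 8678 = 3.7749 ≈ 3.77

3.77


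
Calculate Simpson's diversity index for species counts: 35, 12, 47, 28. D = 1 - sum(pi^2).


Total N = 35 + 12 + 47 + 28 = 122
Per-species terms:
  p = 35/122 = 0.286885; p^2 = 0.286885^2 = 0.082303
  p = 12/122 = 0.098361; p^2 = 0.098361^2 = 0.009675
  p = 47/122 = 0.385246; p^2 = 0.385246^2 = 0.148414
  p = 28/122 = 0.229508; p^2 = 0.229508^2 = 0.052674
sum(p^2) = 0.082303 + 0.009675 + 0.148414 + 0.052674 = 0.293066
D = 1 - 0.293066 = 0.706934 ≈ 0.7069

0.7069


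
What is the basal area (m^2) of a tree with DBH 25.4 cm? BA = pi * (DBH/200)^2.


D/200 = 25.4/200 = 0.127 m
(D/200)^2 = 0.127^2 = 0.016129
BA = 3.141593 * 0.016129 = 0.0506708 ≈ 0.0507 m^2

0.0507 m^2


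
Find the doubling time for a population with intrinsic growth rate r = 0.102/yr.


td = ln(2) / 0.102 = 0.693147 / 0.102 = 6.79556 ≈ 6.8 years

6.8 years


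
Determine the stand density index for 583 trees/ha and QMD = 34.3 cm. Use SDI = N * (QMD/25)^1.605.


QMD/25 = 34.3/25 = 1.372
(1.372)^1.605 = exp(1.605 * ln(1.372)) = exp(1.605 * 0.316270) = exp(0.507613) = 1.66132
SDI = 583 * 1.66132 = 968.550 ≈ 969

969


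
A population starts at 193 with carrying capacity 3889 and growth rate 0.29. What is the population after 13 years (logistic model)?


(K - N0)/N0 = (3889 - 193)/193 = 3696/193 = 19.1503
r*t = 0.29 * 13 = 3.77; exp(-3.77) = 0.0230521
19.1503 * 0.0230521 = 0.441455
1 + 0.441455 = 1.44146
N = 3889 / 1.44146 = 2697.96 ≈ 2698

2698


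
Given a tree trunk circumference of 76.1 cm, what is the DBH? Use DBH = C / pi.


DBH = C / pi = 76.1 / 3.141593 = 24.2234 ≈ 24.22 cm

24.22 cm


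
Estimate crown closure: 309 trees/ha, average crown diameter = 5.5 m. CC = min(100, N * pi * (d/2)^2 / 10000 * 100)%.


(d/2)^2 = (5.5/2)^2 = 2.75^2 = 7.5625
Crown area = 3.141593 * 7.5625 = 23.7583 m^2
N * area / 10000 * 100 = 309 * 23.7583 / 10000 * 100 = 73.4131
CC = min(100, 73.4131) = 73.4131 ≈ 73.4%

73.4%


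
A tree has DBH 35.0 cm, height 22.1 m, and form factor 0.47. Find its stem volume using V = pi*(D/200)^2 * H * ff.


(D/200)^2 = (35.0/200)^2 = 0.175^2 = 0.030625
BA = 3.141593 * 0.030625 = 0.0962113 m^2
V = 0.0962113 * 22.1 * 0.47 = 0.999347 ≈ 0.999 m^3

0.999 m^3


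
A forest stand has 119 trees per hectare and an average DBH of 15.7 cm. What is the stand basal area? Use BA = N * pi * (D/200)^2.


(D/200)^2 = (15.7/200)^2 = 0.0785^2 = 0.00616225
Individual BA = 3.141593 * 0.00616225 = 0.0193593 m^2
Stand BA = 119 * 0.0193593 = 2.30376 ≈ 2.30 m^2/ha

2.30 m^2/ha


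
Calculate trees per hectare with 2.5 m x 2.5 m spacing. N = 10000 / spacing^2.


N = 10000 / 2.5^2 = 10000 / 6.25 = 1600.00 ≈ 1600 trees/ha

1600 trees/ha


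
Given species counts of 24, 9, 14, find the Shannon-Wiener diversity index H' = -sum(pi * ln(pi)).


Total N = 24 + 9 + 14 = 47
Per-species terms:
  p = 24/47 = 0.510638; ln(p) = -0.672094; p*ln(p) = 0.510638 * (-0.672094) = -0.343197
  p = 9/47 = 0.191489; ln(p) = -1.652925; p*ln(p) = 0.191489 * (-1.652925) = -0.316517
  p = 14/47 = 0.297872; ln(p) = -1.211091; p*ln(p) = 0.297872 * (-1.211091) = -0.360750
sum(p*ln(p)) = (-0.343197) + (-0.316517) + (-0.360750) = -1.020464
H' = -(-1.020464) = 1.020464 ≈ 1.0205

1.0205


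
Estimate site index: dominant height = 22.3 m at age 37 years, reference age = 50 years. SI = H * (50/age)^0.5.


50/37 = 1.35135
(1.35135)^0.5 = 1.16248
SI = 22.3 * 1.16248 = 25.9233 ≈ 25.9 m

25.9 m


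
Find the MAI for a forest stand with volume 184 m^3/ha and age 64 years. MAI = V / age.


MAI = 184 / 64 = 2.8750 ≈ 2.88 m^3/ha/yr

2.88 m^3/ha/yr


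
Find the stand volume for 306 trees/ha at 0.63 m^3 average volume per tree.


V_stand = 306 * 0.63 = 192.78 ≈ 192.8 m^3/ha

192.8 m^3/ha


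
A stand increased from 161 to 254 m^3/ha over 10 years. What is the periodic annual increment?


PAI = (V2 - V1) / period = (254 - 161) / 10 = 93 / 10 = 9.30 m^3/ha/yr

9.30 m^3/ha/yr


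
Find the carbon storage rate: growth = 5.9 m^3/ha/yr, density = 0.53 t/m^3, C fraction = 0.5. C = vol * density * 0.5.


C = 5.9 * 0.53 * 0.5 = 1.5635 ≈ 1.56 t C/ha/yr

1.56 t C/ha/yr


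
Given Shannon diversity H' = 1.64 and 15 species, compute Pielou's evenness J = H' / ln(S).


ln(15) = 2.70805
J = H' / ln(S) = 1.64 / 2.70805 = 0.605602 ≈ 0.6056

0.6056


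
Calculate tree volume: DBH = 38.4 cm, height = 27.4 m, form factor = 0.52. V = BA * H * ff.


(D/200)^2 = (38.4/200)^2 = 0.192^2 = 0.036864
BA = 3.141593 * 0.036864 = 0.115812 m^2
V = 0.115812 * 27.4 * 0.52 = 1.65009 ≈ 1.650 m^3

1.650 m^3


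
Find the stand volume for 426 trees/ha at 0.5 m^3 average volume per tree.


V_stand = 426 * 0.5 = 213.0 m^3/ha

213.0 m^3/ha


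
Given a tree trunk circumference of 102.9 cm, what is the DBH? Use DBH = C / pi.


DBH = C / pi = 102.9 / 3.141593 = 32.7541 ≈ 32.75 cm

32.75 cm


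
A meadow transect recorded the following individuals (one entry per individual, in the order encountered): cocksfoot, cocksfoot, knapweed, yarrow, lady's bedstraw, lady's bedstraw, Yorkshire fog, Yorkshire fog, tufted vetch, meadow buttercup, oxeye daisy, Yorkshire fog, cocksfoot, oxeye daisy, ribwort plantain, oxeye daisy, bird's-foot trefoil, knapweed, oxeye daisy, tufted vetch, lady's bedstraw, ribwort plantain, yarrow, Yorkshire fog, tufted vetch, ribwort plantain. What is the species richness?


Total individuals logged = 26
Distinct species (count of individuals): cocksfoot (3), knapweed (2), yarrow (2), lady's bedstraw (3), Yorkshire fog (4), tufted vetch (3), meadow buttercup (1), oxeye daisy (4), ribwort plantain (3), bird's-foot trefoil (1)
Species richness = number of distinct species = 10

10


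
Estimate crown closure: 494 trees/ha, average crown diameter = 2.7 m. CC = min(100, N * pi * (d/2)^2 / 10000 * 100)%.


(d/2)^2 = (2.7/2)^2 = 1.35^2 = 1.8225
Crown area = 3.141593 * 1.8225 = 5.72555 m^2
N * area / 10000 * 100 = 494 * 5.72555 / 10000 * 100 = 28.2842
CC = min(100, 28.2842) = 28.2842 ≈ 28.3%

28.3%


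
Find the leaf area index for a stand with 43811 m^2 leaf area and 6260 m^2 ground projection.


LAI = 43811 / 6260 = 6.9986 ≈ 7.00

7.00


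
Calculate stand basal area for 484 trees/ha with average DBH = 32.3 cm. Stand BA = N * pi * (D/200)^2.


(D/200)^2 = (32.3/200)^2 = 0.1615^2 = 0.02608225
Individual BA = 3.141593 * 0.02608225 = 0.0819398 m^2
Stand BA = 484 * 0.0819398 = 39.6589 ≈ 39.66 m^2/ha

39.66 m^2/ha


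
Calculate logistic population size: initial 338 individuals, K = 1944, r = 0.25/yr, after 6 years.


(K - N0)/N0 = (1944 - 338)/338 = 1606/338 = 4.75148
r*t = 0.25 * 6 = 1.5; exp(-1.5) = 0.223130
4.75148 * 0.223130 = 1.06020
1 + 1.06020 = 2.06020
N = 1944 / 2.06020 = 943.598 ≈ 944

944


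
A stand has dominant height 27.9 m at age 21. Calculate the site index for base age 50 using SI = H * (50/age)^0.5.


50/21 = 2.38095
(2.38095)^0.5 = 1.54303
SI = 27.9 * 1.54303 = 43.0505 ≈ 43.1 m

43.1 m


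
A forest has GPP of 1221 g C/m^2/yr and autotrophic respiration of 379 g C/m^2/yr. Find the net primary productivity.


NPP = GPP - Ra = 1221 - 379 = 842 g C/m^2/yr

842 g C/m^2/yr


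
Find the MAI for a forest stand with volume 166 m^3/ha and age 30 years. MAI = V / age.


MAI = 166 / 30 = 5.5333 ≈ 5.53 m^3/ha/yr

5.53 m^3/ha/yr


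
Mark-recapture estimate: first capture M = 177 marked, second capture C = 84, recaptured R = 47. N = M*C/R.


N = M * C / R = 177 * 84 / 47 = 14868 / 47 = 316.34 ≈ 316

316 individuals


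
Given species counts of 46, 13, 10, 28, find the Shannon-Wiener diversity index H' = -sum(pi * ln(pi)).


Total N = 46 + 13 + 10 + 28 = 97
Per-species terms:
  p = 46/97 = 0.474227; ln(p) = -0.746069; p*ln(p) = 0.474227 * (-0.746069) = -0.353806
  p = 13/97 = 0.134021; ln(p) = -2.009759; p*ln(p) = 0.134021 * (-2.009759) = -0.269350
  p = 10/97 = 0.103093; ln(p) = -2.272124; p*ln(p) = 0.103093 * (-2.272124) = -0.234240
  p = 28/97 = 0.288660; ln(p) = -1.242506; p*ln(p) = 0.288660 * (-1.242506) = -0.358662
sum(p*ln(p)) = (-0.353806) + (-0.269350) + (-0.234240) + (-0.358662) = -1.216058
H' = -(-1.216058) = 1.216058 ≈ 1.2161

1.2161


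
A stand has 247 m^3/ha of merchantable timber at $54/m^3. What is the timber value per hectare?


Value = 247 * 54 = $13338/ha

$13338/ha


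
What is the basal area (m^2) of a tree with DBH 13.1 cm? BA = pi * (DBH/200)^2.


D/200 = 13.1/200 = 0.0655 m
(D/200)^2 = 0.0655^2 = 0.00429025
BA = 3.141593 * 0.00429025 = 0.0134782 ≈ 0.0135 m^2

0.0135 m^2


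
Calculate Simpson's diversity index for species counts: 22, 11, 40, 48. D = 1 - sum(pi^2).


Total N = 22 + 11 + 40 + 48 = 121
Per-species terms:
  p = 22/121 = 0.181818; p^2 = 0.181818^2 = 0.033058
  p = 11/121 = 0.090909; p^2 = 0.090909^2 = 0.008264
  p = 40/121 = 0.330579; p^2 = 0.330579^2 = 0.109282
  p = 48/121 = 0.396694; p^2 = 0.396694^2 = 0.157366
sum(p^2) = 0.033058 + 0.008264 + 0.109282 + 0.157366 = 0.307970
D = 1 - 0.307970 = 0.692030 ≈ 0.6920

0.6920


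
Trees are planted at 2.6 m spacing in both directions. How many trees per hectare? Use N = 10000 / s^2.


N = 10000 / 2.6^2 = 10000 / 6.76 = 1479.29 ≈ 1479 trees/ha

1479 trees/ha


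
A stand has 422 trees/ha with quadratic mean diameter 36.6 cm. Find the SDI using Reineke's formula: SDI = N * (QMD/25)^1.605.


QMD/25 = 36.6/25 = 1.464
(1.464)^1.605 = exp(1.605 * ln(1.464)) = exp(1.605 * 0.381172) = exp(0.611781) = 1.84371
SDI = 422 * 1.84371 = 778.046 ≈ 778

778


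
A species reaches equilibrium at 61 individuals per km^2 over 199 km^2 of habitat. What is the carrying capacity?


K = 61 * 199 = 12139 individuals

12139 individuals


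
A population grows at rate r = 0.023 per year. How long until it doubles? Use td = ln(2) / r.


td = ln(2) / 0.023 = 0.693147 / 0.023 = 30.1368 ≈ 30.1 years

30.1 years


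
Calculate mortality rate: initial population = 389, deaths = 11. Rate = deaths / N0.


Mortality rate = 11 / 389 = 0.028278 ≈ 0.0283

0.0283


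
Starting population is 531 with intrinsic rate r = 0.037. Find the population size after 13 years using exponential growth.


r*t = 0.037 * 13 = 0.481
exp(0.481) = 1.61769
N = 531 * 1.61769 = 858.993 ≈ 859

859


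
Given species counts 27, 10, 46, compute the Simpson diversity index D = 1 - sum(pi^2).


Total N = 27 + 10 + 46 = 83
Per-species terms:
  p = 27/83 = 0.325301; p^2 = 0.325301^2 = 0.105821
  p = 10/83 = 0.120482; p^2 = 0.120482^2 = 0.014516
  p = 46/83 = 0.554217; p^2 = 0.554217^2 = 0.307156
sum(p^2) = 0.105821 + 0.014516 + 0.307156 = 0.427493
D = 1 - 0.427493 = 0.572507 ≈ 0.5725

0.5725


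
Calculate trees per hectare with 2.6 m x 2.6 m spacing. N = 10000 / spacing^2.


N = 10000 / 2.6^2 = 10000 / 6.76 = 1479.29 ≈ 1479 trees/ha

1479 trees/ha


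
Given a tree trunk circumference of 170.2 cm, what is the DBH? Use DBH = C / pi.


DBH = C / pi = 170.2 / 3.141593 = 54.1763 ≈ 54.18 cm

54.18 cm


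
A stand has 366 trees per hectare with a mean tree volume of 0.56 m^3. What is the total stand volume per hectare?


V_stand = 366 * 0.56 = 204.96 ≈ 205.0 m^3/ha

205.0 m^3/ha


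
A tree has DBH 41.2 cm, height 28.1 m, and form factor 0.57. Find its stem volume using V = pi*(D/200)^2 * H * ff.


(D/200)^2 = (41.2/200)^2 = 0.206^2 = 0.042436
BA = 3.141593 * 0.042436 = 0.133317 m^2
V = 0.133317 * 28.1 * 0.57 = 2.13534 ≈ 2.135 m^3

2.135 m^3


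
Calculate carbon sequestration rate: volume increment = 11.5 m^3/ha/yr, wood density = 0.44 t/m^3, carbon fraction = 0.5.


C = 11.5 * 0.44 * 0.5 = 2.53 t C/ha/yr

2.53 t C/ha/yr


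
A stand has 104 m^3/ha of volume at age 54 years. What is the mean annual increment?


MAI = 104 / 54 = 1.9259 ≈ 1.93 m^3/ha/yr

1.93 m^3/ha/yr


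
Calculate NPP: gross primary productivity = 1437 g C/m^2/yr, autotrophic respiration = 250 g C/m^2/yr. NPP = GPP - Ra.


NPP = GPP - Ra = 1437 - 250 = 1187 g C/m^2/yr

1187 g C/m^2/yr


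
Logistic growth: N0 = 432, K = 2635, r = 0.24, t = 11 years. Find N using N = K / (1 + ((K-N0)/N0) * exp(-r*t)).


(K - N0)/N0 = (2635 - 432)/432 = 2203/432 = 5.09954
r*t = 0.24 * 11 = 2.64; exp(-2.64) = 0.0713613
5.09954 * 0.0713613 = 0.363910
1 + 0.363910 = 1.36391
N = 2635 / 1.36391 = 1931.95 ≈ 1932

1932


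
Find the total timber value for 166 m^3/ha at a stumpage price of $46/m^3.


Value = 166 * 46 = $7636/ha

$7636/ha


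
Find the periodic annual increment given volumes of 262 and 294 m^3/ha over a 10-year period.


PAI = (V2 - V1) / period = (294 - 262) / 10 = 32 / 10 = 3.20 m^3/ha/yr

3.20 m^3/ha/yr


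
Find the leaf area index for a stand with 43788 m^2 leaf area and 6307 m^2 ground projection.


LAI = 43788 / 6307 = 6.9428 ≈ 6.94

6.94


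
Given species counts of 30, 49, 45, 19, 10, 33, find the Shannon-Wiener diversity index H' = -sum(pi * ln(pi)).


Total N = 30 + 49 + 45 + 19 + 10 + 33 = 186
Per-species terms:
  p = 30/186 = 0.161290; ln(p) = -1.824551; p*ln(p) = 0.161290 * (-1.824551) = -0.294282
  p = 49/186 = 0.263441; ln(p) = -1.333926; p*ln(p) = 0.263441 * (-1.333926) = -0.351411
  p = 45/186 = 0.241935; ln(p) = -1.419086; p*ln(p) = 0.241935 * (-1.419086) = -0.343327
  p = 19/186 = 0.102151; ln(p) = -2.281303; p*ln(p) = 0.102151 * (-2.281303) = -0.233037
  p = 10/186 = 0.053763; ln(p) = -2.923170; p*ln(p) = 0.053763 * (-2.923170) = -0.157158
  p = 33/186 = 0.177419; ln(p) = -1.729241; p*ln(p) = 0.177419 * (-1.729241) = -0.306800
sum(p*ln(p)) = (-0.294282) + (-0.351411) + (-0.343327) + (-0.233037) + (-0.157158) + (-0.306800) = -1.686015
H' = -(-1.686015) = 1.686015 ≈ 1.6860

1.6860


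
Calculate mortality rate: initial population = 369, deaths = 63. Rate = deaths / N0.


Mortality rate = 63 / 369 = 0.170732 ≈ 0.1707

0.1707


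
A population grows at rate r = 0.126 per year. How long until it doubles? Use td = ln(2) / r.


td = ln(2) / 0.126 = 0.693147 / 0.126 = 5.50117 ≈ 5.5 years

5.5 years


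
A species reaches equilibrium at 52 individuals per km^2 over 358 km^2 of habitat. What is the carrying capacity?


K = 52 * 358 = 18616 individuals

18616 individuals


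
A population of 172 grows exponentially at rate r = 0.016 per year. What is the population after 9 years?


r*t = 0.016 * 9 = 0.144
exp(0.144) = 1.15488
N = 172 * 1.15488 = 198.639 ≈ 199

199


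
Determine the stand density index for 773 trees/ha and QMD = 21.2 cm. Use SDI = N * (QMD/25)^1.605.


QMD/25 = 21.2/25 = 0.848
(0.848)^1.605 = exp(1.605 * ln(0.848)) = exp(1.605 * (-0.164875)) = exp(-0.264624) = 0.767494
SDI = 773 * 0.767494 = 593.273 ≈ 593

593


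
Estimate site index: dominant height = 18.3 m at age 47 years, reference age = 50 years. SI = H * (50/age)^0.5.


50/47 = 1.06383
(1.06383)^0.5 = 1.03142
SI = 18.3 * 1.03142 = 18.8750 ≈ 18.9 m

18.9 m


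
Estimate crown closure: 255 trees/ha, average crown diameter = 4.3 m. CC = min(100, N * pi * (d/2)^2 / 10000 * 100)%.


(d/2)^2 = (4.3/2)^2 = 2.15^2 = 4.6225
Crown area = 3.141593 * 4.6225 = 14.5220 m^2
N * area / 10000 * 100 = 255 * 14.5220 / 10000 * 100 = 37.0311
CC = min(100, 37.0311) = 37.0311 ≈ 37.0%

37.0%


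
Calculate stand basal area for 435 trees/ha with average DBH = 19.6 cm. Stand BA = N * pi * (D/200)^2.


(D/200)^2 = (19.6/200)^2 = 0.098^2 = 0.009604
Individual BA = 3.141593 * 0.009604 = 0.0301719 m^2
Stand BA = 435 * 0.0301719 = 13.1248 ≈ 13.12 m^2/ha

13.12 m^2/ha


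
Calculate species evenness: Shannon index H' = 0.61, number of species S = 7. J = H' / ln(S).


ln(7) = 1.94591
J = H' / ln(S) = 0.61 / 1.94591 = 0.313478 ≈ 0.3135

0.3135


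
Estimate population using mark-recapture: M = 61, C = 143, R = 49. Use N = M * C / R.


N = M * C / R = 61 * 143 / 49 = 8723 / 49 = 178.02 ≈ 178

178 individuals


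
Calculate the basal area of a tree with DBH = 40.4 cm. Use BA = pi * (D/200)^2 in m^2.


D/200 = 40.4/200 = 0.202 m
(D/200)^2 = 0.202^2 = 0.040804
BA = 3.141593 * 0.040804 = 0.128190 ≈ 0.1282 m^2

0.1282 m^2


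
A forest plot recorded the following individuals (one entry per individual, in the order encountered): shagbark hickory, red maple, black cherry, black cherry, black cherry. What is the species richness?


Total individuals logged = 5
Distinct species (count of individuals): shagbark hickory (1), red maple (1), black cherry (3)
Species richness = number of distinct species = 3

3


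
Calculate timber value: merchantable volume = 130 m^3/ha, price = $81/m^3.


Value = 130 * 81 = $10530/ha

$10530/ha


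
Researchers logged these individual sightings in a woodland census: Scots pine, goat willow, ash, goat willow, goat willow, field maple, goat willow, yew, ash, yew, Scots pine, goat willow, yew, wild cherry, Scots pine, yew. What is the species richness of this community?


Total individuals logged = 16
Distinct species (count of individuals): Scots pine (3), goat willow (5), ash (2), field maple (1), yew (4), wild cherry (1)
Species richness = number of distinct species = 6

6


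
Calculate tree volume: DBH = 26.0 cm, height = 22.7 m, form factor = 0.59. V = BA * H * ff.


(D/200)^2 = (26.0/200)^2 = 0.13^2 = 0.0169
BA = 3.141593 * 0.0169 = 0.0530929 m^2
V = 0.0530929 * 22.7 * 0.59 = 0.711073 ≈ 0.711 m^3

0.711 m^3


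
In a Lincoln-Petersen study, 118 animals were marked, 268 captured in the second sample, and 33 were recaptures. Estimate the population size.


N = M * C / R = 118 * 268 / 33 = 31624 / 33 = 958.30 ≈ 958

958 individuals


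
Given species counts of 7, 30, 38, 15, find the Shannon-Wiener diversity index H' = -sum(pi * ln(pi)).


Total N = 7 + 30 + 38 + 15 = 90
Per-species terms:
  p = 7/90 = 0.077778; ln(p) = -2.553897; p*ln(p) = 0.077778 * (-2.553897) = -0.198637
  p = 30/90 = 0.333333; ln(p) = -1.098613; p*ln(p) = 0.333333 * (-1.098613) = -0.366204
  p = 38/90 = 0.422222; ln(p) = -0.862224; p*ln(p) = 0.422222 * (-0.862224) = -0.364050
  p = 15/90 = 0.166667; ln(p) = -1.791757; p*ln(p) = 0.166667 * (-1.791757) = -0.298627
sum(p*ln(p)) = (-0.198637) + (-0.366204) + (-0.364050) + (-0.298627) = -1.227518
H' = -(-1.227518) = 1.227518 ≈ 1.2275

1.2275


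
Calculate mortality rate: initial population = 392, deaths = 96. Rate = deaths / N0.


Mortality rate = 96 / 392 = 0.244898 ≈ 0.2449

0.2449


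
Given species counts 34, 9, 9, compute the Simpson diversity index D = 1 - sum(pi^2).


Total N = 34 + 9 + 9 = 52
Per-species terms:
  p = 34/52 = 0.653846; p^2 = 0.653846^2 = 0.427515
  p = 9/52 = 0.173077; p^2 = 0.173077^2 = 0.029956
  p = 9/52 = 0.173077; p^2 = 0.173077^2 = 0.029956
sum(p^2) = 0.427515 + 0.029956 + 0.029956 = 0.487427
D = 1 - 0.487427 = 0.512573 ≈ 0.5126

0.5126


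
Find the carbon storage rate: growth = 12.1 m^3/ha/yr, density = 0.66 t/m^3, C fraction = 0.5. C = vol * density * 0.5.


C = 12.1 * 0.66 * 0.5 = 3.993 ≈ 3.99 t C/ha/yr

3.99 t C/ha/yr


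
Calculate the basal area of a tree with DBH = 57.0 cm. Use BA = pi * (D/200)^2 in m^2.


D/200 = 57.0/200 = 0.285 m
(D/200)^2 = 0.285^2 = 0.081225
BA = 3.141593 * 0.081225 = 0.255176 ≈ 0.2552 m^2

0.2552 m^2


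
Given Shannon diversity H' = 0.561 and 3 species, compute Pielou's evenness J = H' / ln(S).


ln(3) = 1.09861
J = H' / ln(S) = 0.561 / 1.09861 = 0.510645 ≈ 0.5106

0.5106


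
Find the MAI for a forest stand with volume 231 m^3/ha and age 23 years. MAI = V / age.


MAI = 231 / 23 = 10.0435 ≈ 10.04 m^3/ha/yr

10.04 m^3/ha/yr


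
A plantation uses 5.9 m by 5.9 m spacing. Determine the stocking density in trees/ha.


N = 10000 / 5.9^2 = 10000 / 34.81 = 287.274 ≈ 287 trees/ha

287 trees/ha


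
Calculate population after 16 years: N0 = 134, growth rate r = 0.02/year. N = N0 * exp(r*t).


r*t = 0.02 * 16 = 0.32
exp(0.32) = 1.37713
N = 134 * 1.37713 = 184.535 ≈ 185

185


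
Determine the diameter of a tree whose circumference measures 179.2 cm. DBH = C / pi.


DBH = C / pi = 179.2 / 3.141593 = 57.0411 ≈ 57.04 cm

57.04 cm


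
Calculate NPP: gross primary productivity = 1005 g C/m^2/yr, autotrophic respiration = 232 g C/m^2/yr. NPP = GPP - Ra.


NPP = GPP - Ra = 1005 - 232 = 773 g C/m^2/yr

773 g C/m^2/yr


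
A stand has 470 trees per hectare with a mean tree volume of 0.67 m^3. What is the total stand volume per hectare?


V_stand = 470 * 0.67 = 314.9 m^3/ha

314.9 m^3/ha


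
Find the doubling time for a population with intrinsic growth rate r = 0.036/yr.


td = ln(2) / 0.036 = 0.693147 / 0.036 = 19.2541 ≈ 19.3 years

19.3 years


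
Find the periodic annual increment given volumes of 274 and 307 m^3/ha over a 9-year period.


PAI = (V2 - V1) / period = (307 - 274) / 9 = 33 / 9 = 3.6667 ≈ 3.67 m^3/ha/yr

3.67 m^3/ha/yr


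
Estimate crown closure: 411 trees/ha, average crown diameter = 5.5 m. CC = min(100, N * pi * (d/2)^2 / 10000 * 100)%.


(d/2)^2 = (5.5/2)^2 = 2.75^2 = 7.5625
Crown area = 3.141593 * 7.5625 = 23.7583 m^2
N * area / 10000 * 100 = 411 * 23.7583 / 10000 * 100 = 97.6466
CC = min(100, 97.6466) = 97.6466 ≈ 97.6%

97.6%


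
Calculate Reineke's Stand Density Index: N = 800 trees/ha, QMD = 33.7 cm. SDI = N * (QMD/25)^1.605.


QMD/25 = 33.7/25 = 1.348
(1.348)^1.605 = exp(1.605 * ln(1.348)) = exp(1.605 * 0.298622) = exp(0.479288) = 1.61492
SDI = 800 * 1.61492 = 1291.94 ≈ 1292

1292


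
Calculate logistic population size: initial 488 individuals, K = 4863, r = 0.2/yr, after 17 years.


(K - N0)/N0 = (4863 - 488)/488 = 4375/488 = 8.96516
r*t = 0.2 * 17 = 3.4; exp(-3.4) = 0.0333733
8.96516 * 0.0333733 = 0.299197
1 + 0.299197 = 1.29920
N = 4863 / 1.29920 = 3743.07 ≈ 3743

3743


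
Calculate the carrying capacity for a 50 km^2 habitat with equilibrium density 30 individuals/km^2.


K = 30 * 50 = 1500 individuals

1500 individuals


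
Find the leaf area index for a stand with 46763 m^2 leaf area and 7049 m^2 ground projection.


LAI = 46763 / 7049 = 6.6340 ≈ 6.63

6.63


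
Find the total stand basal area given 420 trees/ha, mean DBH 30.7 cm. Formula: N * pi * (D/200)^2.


(D/200)^2 = (30.7/200)^2 = 0.1535^2 = 0.02356225
Individual BA = 3.141593 * 0.02356225 = 0.0740230 m^2
Stand BA = 420 * 0.0740230 = 31.0897 ≈ 31.09 m^2/ha

31.09 m^2/ha


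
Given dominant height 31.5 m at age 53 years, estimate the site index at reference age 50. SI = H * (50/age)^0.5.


50/53 = 0.943396
(0.943396)^0.5 = 0.971286
SI = 31.5 * 0.971286 = 30.5955 ≈ 30.6 m

30.6 m


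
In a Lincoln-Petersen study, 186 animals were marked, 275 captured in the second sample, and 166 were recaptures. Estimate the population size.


N = M * C / R = 186 * 275 / 166 = 51150 / 166 = 308.13 ≈ 308

308 individuals


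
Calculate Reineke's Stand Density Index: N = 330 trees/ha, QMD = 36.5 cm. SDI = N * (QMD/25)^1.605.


QMD/25 = 36.5/25 = 1.46
(1.46)^1.605 = exp(1.605 * ln(1.46)) = exp(1.605 * 0.378436) = exp(0.607390) = 1.83563
SDI = 330 * 1.83563 = 605.758 ≈ 606

606


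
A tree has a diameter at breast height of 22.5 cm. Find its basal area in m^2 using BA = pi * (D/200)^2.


D/200 = 22.5/200 = 0.1125 m
(D/200)^2 = 0.1125^2 = 0.01265625
BA = 3.141593 * 0.01265625 = 0.0397608 ≈ 0.0398 m^2

0.0398 m^2


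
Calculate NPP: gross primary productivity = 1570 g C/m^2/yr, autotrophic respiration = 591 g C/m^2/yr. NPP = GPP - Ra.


NPP = GPP - Ra = 1570 - 591 = 979 g C/m^2/yr

979 g C/m^2/yr


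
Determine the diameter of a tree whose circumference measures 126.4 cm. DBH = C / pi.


DBH = C / pi = 126.4 / 3.141593 = 40.2344 ≈ 40.23 cm

40.23 cm


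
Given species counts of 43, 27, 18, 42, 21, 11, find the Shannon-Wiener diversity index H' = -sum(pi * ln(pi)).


Total N = 43 + 27 + 18 + 42 + 21 + 11 = 162
Per-species terms:
  p = 43/162 = 0.265432; ln(p) = -1.326397; p*ln(p) = 0.265432 * (-1.326397) = -0.352068
  p = 27/162 = 0.166667; ln(p) = -1.791757; p*ln(p) = 0.166667 * (-1.791757) = -0.298627
  p = 18/162 = 0.111111; ln(p) = -2.197226; p*ln(p) = 0.111111 * (-2.197226) = -0.244136
  p = 42/162 = 0.259259; ln(p) = -1.349928; p*ln(p) = 0.259259 * (-1.349928) = -0.349981
  p = 21/162 = 0.129630; ln(p) = -2.043071; p*ln(p) = 0.129630 * (-2.043071) = -0.264843
  p = 11/162 = 0.067901; ln(p) = -2.689705; p*ln(p) = 0.067901 * (-2.689705) = -0.182634
sum(p*ln(p)) = (-0.352068) + (-0.298627) + (-0.244136) + (-0.349981) + (-0.264843) + (-0.182634) = -1.692289
H' = -(-1.692289) = 1.692289 ≈ 1.6923

1.6923


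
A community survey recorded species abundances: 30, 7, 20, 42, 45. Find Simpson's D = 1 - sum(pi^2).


Total N = 30 + 7 + 20 + 42 + 45 = 144
Per-species terms:
  p = 30/144 = 0.208333; p^2 = 0.208333^2 = 0.043403
  p = 7/144 = 0.048611; p^2 = 0.048611^2 = 0.002363
  p = 20/144 = 0.138889; p^2 = 0.138889^2 = 0.019290
  p = 42/144 = 0.291667; p^2 = 0.291667^2 = 0.085070
  p = 45/144 = 0.312500; p^2 = 0.312500^2 = 0.097656
sum(p^2) = 0.043403 + 0.002363 + 0.019290 + 0.085070 + 0.097656 = 0.247782
D = 1 - 0.247782 = 0.752218 ≈ 0.7522

0.7522


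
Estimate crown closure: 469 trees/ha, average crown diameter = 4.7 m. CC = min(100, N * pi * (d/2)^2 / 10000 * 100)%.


(d/2)^2 = (4.7/2)^2 = 2.35^2 = 5.5225
Crown area = 3.141593 * 5.5225 = 17.3494 m^2
N * area / 10000 * 100 = 469 * 17.3494 / 10000 * 100 = 81.3687
CC = min(100, 81.3687) = 81.3687 ≈ 81.4%

81.4%


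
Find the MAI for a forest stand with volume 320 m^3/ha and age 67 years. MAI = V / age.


MAI = 320 / 67 = 4.7761 ≈ 4.78 m^3/ha/yr

4.78 m^3/ha/yr


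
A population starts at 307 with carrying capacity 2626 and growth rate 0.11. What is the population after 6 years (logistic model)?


(K - N0)/N0 = (2626 - 307)/307 = 2319/307 = 7.55375
r*t = 0.11 * 6 = 0.66; exp(-0.66) = 0.516851
7.55375 * 0.516851 = 3.90416
1 + 3.90416 = 4.90416
N = 2626 / 4.90416 = 535.464 ≈ 535

535


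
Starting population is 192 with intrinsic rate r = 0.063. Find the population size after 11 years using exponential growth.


r*t = 0.063 * 11 = 0.693
exp(0.693) = 1.99971
N = 192 * 1.99971 = 383.944 ≈ 384

384


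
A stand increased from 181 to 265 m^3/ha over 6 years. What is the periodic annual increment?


PAI = (V2 - V1) / period = (265 - 181) / 6 = 84 / 6 = 14.00 m^3/ha/yr

14.00 m^3/ha/yr


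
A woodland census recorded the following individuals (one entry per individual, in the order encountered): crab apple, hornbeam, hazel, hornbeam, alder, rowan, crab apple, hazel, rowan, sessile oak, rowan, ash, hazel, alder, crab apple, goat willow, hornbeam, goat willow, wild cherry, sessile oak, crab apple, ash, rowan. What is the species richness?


Total individuals logged = 23
Distinct species (count of individuals): crab apple (4), hornbeam (3), hazel (3), alder (2), rowan (4), sessile oak (2), ash (2), goat willow (2), wild cherry (1)
Species richness = number of distinct species = 9

9


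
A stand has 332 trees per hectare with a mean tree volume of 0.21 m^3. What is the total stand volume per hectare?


V_stand = 332 * 0.21 = 69.72 ≈ 69.7 m^3/ha

69.7 m^3/ha


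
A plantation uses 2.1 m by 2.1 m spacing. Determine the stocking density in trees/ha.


N = 10000 / 2.1^2 = 10000 / 4.41 = 2267.57 ≈ 2268 trees/ha

2268 trees/ha


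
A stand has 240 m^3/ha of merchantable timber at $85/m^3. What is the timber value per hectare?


Value = 240 * 85 = $20400/ha

$20400/ha


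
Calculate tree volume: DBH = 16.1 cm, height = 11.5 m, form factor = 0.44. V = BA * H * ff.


(D/200)^2 = (16.1/200)^2 = 0.0805^2 = 0.00648025
BA = 3.141593 * 0.00648025 = 0.0203583 m^2
V = 0.0203583 * 11.5 * 0.44 = 0.103013 ≈ 0.103 m^3

0.103 m^3


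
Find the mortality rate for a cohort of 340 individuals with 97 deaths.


Mortality rate = 97 / 340 = 0.285294 ≈ 0.2853

0.2853


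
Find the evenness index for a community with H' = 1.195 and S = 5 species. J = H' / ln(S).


ln(5) = 1.60944
J = H' / ln(S) = 1.195 / 1.60944 = 0.742494 ≈ 0.7425

0.7425


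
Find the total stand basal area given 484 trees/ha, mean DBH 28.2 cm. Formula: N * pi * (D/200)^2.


(D/200)^2 = (28.2/200)^2 = 0.141^2 = 0.019881
Individual BA = 3.141593 * 0.019881 = 0.0624580 m^2
Stand BA = 484 * 0.0624580 = 30.2297 ≈ 30.23 m^2/ha

30.23 m^2/ha
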